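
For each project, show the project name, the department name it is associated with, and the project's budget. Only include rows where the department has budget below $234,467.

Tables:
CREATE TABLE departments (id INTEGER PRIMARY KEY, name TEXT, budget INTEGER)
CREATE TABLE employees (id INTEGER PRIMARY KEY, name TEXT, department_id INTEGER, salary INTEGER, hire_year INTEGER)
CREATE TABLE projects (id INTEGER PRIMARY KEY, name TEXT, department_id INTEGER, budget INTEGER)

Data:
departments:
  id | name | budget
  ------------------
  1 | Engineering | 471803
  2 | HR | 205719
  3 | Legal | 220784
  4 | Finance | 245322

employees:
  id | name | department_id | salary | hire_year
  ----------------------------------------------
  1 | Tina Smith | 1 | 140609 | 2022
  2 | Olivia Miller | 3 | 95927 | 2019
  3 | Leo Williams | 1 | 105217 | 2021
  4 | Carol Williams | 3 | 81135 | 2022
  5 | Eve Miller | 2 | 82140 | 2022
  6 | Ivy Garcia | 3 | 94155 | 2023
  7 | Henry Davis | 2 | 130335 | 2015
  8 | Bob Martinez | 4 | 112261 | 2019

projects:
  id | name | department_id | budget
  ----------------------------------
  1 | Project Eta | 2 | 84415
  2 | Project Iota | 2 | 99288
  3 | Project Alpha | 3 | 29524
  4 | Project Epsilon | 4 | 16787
SELECT c.name, p.name AS department, c.budget FROM projects c JOIN departments p ON c.department_id = p.id WHERE p.budget < 234467

Execution result:
name | department | budget
Project Eta | HR | 84415
Project Iota | HR | 99288
Project Alpha | Legal | 29524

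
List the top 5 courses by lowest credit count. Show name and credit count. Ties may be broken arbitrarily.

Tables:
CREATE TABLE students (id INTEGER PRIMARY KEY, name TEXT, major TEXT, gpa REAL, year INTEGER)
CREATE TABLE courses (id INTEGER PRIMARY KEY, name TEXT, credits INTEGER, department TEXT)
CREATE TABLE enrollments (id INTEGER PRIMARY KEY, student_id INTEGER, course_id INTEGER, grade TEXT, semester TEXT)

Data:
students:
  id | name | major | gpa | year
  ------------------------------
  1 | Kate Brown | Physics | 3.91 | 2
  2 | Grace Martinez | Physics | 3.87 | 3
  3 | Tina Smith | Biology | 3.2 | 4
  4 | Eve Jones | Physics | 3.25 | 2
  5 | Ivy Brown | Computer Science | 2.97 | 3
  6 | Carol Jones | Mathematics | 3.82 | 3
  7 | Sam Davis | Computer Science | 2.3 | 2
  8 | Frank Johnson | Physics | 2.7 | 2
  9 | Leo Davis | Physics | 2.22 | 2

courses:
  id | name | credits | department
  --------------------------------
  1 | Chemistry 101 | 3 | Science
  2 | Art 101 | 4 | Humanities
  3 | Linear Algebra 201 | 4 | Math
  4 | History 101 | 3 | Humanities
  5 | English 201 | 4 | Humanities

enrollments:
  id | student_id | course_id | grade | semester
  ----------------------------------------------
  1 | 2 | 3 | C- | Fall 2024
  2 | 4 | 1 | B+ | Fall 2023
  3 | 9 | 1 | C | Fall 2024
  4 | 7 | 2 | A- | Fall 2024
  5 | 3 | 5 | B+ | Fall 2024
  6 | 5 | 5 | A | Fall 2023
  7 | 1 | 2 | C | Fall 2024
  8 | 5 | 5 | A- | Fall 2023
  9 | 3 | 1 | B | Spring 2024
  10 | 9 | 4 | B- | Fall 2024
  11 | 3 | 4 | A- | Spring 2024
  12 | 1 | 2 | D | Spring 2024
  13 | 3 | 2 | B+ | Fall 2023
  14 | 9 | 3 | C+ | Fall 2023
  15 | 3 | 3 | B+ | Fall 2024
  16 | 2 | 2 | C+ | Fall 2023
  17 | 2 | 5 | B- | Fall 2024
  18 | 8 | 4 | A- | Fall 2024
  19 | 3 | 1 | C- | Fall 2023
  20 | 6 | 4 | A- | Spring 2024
SELECT name, credits FROM courses ORDER BY credits ASC LIMIT 5

Execution result:
name | credits
Chemistry 101 | 3
History 101 | 3
Art 101 | 4
Linear Algebra 201 | 4
English 201 | 4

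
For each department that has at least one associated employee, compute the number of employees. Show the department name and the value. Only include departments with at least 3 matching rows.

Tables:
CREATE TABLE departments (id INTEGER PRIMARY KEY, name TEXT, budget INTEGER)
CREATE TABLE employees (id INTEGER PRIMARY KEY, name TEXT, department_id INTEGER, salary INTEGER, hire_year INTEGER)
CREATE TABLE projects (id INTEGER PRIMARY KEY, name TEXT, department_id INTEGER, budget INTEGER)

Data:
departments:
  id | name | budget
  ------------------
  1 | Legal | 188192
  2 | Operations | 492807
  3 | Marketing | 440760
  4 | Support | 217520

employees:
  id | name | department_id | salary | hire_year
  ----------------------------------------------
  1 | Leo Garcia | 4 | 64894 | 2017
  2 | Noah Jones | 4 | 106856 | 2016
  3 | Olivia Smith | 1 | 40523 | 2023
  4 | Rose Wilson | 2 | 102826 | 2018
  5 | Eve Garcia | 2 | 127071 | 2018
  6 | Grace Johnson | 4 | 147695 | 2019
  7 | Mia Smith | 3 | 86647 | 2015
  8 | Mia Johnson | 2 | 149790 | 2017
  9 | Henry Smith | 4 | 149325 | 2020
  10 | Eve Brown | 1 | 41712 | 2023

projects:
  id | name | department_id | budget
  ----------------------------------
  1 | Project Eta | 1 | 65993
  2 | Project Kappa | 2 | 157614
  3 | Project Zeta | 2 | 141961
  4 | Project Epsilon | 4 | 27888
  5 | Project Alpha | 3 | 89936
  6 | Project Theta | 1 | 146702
SELECT p.name, COUNT(*) AS n FROM employees c JOIN departments p ON c.department_id = p.id GROUP BY p.id, p.name HAVING COUNT(*) >= 3

Execution result:
name | n
Operations | 3
Support | 4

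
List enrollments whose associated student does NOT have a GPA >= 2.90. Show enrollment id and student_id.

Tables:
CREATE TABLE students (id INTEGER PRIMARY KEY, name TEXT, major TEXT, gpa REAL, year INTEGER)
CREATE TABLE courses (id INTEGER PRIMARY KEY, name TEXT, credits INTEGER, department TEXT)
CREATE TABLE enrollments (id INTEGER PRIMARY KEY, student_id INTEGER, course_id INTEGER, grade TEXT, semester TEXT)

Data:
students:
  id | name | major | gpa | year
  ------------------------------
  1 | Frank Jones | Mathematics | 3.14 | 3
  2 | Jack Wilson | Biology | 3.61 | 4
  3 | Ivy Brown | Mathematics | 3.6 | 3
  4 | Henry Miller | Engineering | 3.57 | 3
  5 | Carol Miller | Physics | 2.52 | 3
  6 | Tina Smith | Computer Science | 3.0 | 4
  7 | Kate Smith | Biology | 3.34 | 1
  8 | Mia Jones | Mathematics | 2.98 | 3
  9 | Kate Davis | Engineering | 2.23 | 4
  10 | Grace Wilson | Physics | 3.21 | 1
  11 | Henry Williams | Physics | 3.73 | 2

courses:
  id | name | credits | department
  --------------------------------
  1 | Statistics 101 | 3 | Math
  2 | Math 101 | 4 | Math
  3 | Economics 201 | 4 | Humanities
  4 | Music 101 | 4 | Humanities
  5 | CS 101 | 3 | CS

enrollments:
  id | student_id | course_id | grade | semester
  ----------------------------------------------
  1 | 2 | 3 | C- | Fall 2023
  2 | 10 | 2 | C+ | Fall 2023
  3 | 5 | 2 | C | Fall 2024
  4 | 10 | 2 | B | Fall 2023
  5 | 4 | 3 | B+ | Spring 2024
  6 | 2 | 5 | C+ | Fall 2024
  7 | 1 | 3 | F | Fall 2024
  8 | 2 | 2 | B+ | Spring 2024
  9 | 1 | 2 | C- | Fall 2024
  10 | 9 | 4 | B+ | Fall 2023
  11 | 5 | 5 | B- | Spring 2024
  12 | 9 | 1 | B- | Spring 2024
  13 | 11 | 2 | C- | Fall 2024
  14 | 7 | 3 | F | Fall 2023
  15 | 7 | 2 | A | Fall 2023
SELECT id, student_id FROM enrollments WHERE student_id NOT IN (SELECT id FROM students WHERE gpa >= 2.9)

Execution result:
id | student_id
3 | 5
10 | 9
11 | 5
12 | 9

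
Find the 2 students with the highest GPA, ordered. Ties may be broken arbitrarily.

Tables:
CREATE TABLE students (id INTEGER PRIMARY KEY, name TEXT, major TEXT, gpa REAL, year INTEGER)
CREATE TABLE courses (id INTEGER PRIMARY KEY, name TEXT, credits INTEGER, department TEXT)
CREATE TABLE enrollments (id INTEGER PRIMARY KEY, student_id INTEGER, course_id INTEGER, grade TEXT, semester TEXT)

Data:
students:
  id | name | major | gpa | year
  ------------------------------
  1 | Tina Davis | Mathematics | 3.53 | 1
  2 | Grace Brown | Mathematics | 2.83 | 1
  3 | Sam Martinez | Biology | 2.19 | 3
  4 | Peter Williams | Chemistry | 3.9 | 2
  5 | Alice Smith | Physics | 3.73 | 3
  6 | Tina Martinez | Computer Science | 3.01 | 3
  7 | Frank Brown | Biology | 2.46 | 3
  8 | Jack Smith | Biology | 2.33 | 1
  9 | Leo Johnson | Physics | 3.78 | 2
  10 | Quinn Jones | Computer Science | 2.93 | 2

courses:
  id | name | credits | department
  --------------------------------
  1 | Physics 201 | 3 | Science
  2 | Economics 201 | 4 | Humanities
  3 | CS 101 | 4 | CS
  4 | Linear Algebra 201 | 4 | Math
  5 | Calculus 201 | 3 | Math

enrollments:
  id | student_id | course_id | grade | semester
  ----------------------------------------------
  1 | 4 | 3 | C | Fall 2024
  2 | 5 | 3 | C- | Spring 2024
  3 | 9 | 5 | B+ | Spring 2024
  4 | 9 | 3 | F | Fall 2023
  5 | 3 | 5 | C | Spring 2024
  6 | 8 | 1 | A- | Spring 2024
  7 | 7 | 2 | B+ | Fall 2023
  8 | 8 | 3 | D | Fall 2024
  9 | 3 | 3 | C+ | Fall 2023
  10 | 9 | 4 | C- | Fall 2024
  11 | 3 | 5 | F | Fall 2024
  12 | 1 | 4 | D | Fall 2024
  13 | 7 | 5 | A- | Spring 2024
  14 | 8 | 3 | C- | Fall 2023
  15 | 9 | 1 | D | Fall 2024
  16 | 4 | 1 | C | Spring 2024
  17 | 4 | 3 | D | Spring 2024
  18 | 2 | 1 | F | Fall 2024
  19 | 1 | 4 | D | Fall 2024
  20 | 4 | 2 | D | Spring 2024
SELECT name, gpa FROM students ORDER BY gpa DESC LIMIT 2

Execution result:
name | gpa
Peter Williams | 3.90
Leo Johnson | 3.78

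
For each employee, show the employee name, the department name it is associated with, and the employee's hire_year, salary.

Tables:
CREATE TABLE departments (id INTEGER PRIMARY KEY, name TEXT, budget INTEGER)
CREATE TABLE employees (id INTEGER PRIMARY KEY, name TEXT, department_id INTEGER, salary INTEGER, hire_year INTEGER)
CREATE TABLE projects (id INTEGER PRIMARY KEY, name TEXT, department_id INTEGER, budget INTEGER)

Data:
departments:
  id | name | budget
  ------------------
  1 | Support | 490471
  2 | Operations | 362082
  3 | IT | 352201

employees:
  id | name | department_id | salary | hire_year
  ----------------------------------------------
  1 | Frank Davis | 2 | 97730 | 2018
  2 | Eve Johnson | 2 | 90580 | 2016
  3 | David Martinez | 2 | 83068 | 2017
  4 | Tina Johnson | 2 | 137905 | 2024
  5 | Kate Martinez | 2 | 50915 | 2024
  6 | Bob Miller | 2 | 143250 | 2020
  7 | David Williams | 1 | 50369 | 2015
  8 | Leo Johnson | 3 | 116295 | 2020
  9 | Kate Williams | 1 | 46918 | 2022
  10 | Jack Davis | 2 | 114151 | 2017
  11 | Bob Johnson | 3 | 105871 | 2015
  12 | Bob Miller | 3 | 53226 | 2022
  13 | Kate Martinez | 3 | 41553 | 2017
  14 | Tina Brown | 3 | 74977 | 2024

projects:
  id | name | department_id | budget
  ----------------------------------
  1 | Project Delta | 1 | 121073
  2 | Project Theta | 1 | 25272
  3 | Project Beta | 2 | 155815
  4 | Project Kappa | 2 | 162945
SELECT c.name, p.name AS department, c.hire_year, c.salary FROM employees c JOIN departments p ON c.department_id = p.id

Execution result:
name | department | hire_year | salary
Frank Davis | Operations | 2018 | 97730
Eve Johnson | Operations | 2016 | 90580
David Martinez | Operations | 2017 | 83068
Tina Johnson | Operations | 2024 | 137905
Kate Martinez | Operations | 2024 | 50915
Bob Miller | Operations | 2020 | 143250
David Williams | Support | 2015 | 50369
Leo Johnson | IT | 2020 | 116295
Kate Williams | Support | 2022 | 46918
Jack Davis | Operations | 2017 | 114151
Bob Johnson | IT | 2015 | 105871
Bob Miller | IT | 2022 | 53226
Kate Martinez | IT | 2017 | 41553
Tina Brown | IT | 2024 | 74977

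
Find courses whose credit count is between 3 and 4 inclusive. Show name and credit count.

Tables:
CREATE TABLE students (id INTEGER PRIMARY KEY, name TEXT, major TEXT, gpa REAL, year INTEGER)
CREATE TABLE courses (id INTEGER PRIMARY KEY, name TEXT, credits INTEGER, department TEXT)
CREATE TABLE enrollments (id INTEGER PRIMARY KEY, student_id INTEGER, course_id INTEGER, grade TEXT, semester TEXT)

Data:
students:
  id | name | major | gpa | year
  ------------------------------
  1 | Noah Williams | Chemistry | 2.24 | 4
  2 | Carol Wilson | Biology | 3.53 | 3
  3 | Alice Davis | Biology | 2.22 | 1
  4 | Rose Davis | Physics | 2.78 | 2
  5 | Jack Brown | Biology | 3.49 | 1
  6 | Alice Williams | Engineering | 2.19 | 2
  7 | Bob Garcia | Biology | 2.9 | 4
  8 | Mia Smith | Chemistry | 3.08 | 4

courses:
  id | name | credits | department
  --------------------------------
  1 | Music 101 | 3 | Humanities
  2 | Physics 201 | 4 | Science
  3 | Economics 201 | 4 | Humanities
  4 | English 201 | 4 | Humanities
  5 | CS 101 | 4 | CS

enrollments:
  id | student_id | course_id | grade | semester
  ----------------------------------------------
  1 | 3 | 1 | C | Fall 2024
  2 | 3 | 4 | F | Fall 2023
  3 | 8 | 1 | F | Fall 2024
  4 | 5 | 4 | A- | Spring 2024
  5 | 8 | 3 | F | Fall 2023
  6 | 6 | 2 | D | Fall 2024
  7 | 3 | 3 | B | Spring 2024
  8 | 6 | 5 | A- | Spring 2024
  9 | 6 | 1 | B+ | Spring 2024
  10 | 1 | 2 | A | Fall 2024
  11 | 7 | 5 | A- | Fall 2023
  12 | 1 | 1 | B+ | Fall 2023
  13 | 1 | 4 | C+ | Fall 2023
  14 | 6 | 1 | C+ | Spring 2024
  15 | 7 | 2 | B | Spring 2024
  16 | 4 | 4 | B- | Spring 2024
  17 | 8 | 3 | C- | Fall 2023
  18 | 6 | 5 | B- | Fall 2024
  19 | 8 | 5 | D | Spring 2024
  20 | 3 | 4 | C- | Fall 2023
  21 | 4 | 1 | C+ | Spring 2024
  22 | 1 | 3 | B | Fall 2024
SELECT name, credits FROM courses WHERE credits BETWEEN 3 AND 4

Execution result:
name | credits
Music 101 | 3
Physics 201 | 4
Economics 201 | 4
English 201 | 4
CS 101 | 4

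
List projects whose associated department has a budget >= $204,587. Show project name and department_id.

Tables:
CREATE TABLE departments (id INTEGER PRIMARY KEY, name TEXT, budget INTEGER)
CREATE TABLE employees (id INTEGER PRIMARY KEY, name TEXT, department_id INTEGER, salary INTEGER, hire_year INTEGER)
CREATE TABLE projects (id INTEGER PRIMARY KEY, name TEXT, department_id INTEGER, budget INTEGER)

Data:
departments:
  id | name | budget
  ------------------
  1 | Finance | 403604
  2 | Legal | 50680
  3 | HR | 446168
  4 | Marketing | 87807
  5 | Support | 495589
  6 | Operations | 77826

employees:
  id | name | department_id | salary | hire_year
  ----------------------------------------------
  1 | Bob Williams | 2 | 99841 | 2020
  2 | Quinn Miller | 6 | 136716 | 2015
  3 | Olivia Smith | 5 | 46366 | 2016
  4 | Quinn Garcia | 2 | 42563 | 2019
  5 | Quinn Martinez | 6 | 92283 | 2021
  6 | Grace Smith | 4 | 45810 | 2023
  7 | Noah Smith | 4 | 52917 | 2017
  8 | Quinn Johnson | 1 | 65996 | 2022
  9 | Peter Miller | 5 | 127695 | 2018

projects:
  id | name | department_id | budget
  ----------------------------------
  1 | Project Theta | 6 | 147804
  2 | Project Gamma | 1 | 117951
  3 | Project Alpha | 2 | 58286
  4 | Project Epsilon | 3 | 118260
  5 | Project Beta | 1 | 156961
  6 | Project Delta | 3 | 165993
SELECT name, department_id FROM projects WHERE department_id IN (SELECT id FROM departments WHERE budget >= 204587)

Execution result:
name | department_id
Project Gamma | 1
Project Epsilon | 3
Project Beta | 1
Project Delta | 3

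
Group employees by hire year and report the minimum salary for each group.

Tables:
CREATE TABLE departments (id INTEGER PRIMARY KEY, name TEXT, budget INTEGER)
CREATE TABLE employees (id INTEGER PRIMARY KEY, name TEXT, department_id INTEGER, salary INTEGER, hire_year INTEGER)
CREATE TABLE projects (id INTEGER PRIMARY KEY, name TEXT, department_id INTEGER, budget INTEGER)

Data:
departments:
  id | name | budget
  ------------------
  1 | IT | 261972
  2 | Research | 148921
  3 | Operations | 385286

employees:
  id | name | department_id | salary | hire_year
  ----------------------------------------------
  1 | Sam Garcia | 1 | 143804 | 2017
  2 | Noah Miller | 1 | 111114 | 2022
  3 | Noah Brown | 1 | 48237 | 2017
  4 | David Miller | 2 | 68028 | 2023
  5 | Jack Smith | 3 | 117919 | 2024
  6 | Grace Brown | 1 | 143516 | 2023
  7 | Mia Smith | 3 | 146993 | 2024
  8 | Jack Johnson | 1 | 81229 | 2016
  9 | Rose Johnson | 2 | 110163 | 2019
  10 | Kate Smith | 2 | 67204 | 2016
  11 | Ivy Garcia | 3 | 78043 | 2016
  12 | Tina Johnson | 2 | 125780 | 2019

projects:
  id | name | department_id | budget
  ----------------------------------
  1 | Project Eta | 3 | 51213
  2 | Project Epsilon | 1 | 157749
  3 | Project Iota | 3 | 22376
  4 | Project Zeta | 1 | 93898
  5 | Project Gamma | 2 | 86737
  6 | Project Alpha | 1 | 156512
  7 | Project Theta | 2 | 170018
SELECT hire_year, MIN(salary) AS min_salary FROM employees GROUP BY hire_year

Execution result:
hire_year | min_salary
2016 | 67204
2017 | 48237
2019 | 110163
2022 | 111114
2023 | 68028
2024 | 117919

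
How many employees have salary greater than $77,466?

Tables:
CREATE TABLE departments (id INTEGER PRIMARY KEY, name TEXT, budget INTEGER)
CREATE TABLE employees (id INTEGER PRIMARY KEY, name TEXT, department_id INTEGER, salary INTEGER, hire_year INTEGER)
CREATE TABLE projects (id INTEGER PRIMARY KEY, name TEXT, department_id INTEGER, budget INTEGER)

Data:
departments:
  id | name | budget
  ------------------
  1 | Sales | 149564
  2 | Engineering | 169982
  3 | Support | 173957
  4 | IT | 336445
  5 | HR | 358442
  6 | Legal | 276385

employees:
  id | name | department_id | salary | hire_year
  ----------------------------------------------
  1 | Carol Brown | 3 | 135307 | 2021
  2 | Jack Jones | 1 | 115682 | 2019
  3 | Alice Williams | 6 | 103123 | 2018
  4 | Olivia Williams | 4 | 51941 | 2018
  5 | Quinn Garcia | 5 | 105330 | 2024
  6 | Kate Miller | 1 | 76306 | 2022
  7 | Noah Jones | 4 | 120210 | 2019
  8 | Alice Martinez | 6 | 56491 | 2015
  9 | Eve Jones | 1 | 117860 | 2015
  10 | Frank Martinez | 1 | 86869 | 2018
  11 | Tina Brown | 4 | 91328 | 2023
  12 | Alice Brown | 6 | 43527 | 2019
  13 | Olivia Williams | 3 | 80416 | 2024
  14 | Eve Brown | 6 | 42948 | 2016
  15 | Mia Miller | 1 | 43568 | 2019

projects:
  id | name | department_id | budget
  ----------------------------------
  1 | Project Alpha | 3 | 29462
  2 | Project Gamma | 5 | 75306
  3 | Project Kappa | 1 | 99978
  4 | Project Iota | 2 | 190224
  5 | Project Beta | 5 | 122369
SELECT COUNT(*) FROM employees WHERE salary > 77466

Execution result:
9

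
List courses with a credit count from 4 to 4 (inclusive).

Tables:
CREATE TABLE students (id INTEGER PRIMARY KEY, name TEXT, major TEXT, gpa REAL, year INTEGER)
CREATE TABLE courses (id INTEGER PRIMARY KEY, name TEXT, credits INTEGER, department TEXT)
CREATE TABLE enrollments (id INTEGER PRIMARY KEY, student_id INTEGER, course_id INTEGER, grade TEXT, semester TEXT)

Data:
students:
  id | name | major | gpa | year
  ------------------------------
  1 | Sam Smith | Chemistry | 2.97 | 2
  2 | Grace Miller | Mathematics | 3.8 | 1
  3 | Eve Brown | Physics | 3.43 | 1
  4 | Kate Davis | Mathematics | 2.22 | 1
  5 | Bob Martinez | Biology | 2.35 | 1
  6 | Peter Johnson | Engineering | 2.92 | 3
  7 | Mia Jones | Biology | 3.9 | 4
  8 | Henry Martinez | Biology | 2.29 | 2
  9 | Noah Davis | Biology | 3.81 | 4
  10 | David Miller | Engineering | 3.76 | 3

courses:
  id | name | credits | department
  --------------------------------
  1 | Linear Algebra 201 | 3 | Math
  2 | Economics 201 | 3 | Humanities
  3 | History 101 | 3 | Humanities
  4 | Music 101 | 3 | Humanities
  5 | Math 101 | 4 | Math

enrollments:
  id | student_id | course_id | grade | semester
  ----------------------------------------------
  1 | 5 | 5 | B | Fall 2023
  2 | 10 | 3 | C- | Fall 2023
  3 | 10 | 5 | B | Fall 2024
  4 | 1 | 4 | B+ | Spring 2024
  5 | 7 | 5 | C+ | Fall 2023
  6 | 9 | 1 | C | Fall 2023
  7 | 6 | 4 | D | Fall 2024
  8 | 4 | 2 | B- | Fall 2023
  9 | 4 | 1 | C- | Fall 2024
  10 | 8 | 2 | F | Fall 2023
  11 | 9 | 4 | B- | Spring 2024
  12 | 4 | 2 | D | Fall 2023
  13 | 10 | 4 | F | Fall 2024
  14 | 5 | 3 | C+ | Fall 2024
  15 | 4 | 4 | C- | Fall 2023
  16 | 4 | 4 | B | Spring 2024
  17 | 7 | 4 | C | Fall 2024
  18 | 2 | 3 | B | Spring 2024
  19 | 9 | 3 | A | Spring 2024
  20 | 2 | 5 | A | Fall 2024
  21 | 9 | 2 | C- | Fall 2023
SELECT name, credits FROM courses WHERE credits BETWEEN 4 AND 4

Execution result:
name | credits
Math 101 | 4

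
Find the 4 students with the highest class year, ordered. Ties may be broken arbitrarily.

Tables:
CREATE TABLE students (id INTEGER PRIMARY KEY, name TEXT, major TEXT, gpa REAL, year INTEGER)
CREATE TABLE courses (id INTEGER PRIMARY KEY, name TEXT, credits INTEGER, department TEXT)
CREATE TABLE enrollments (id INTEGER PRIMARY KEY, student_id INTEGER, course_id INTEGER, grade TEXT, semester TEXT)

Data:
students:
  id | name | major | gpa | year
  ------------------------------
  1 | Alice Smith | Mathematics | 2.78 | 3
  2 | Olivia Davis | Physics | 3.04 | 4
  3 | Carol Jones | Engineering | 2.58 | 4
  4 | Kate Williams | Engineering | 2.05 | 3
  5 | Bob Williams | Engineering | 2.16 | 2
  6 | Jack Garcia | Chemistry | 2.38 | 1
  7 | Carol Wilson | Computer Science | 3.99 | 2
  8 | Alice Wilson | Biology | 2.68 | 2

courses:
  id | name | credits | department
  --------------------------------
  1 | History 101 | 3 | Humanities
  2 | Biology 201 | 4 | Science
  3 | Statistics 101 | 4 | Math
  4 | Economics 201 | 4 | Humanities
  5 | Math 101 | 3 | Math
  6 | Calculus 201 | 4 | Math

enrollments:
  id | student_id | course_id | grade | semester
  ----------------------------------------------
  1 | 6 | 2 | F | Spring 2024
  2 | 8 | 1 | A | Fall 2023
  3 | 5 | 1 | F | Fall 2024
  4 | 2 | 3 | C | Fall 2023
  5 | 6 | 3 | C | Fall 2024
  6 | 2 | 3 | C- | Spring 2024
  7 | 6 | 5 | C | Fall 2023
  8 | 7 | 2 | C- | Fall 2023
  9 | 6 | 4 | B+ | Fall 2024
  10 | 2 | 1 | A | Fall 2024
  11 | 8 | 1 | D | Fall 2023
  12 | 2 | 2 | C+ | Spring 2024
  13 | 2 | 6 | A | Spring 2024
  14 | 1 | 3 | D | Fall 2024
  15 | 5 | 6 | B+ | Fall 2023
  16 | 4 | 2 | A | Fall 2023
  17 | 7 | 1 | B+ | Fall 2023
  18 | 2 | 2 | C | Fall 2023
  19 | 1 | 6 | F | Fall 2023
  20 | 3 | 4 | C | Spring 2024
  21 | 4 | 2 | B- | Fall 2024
SELECT name, year FROM students ORDER BY year DESC LIMIT 4

Execution result:
name | year
Olivia Davis | 4
Carol Jones | 4
Alice Smith | 3
Kate Williams | 3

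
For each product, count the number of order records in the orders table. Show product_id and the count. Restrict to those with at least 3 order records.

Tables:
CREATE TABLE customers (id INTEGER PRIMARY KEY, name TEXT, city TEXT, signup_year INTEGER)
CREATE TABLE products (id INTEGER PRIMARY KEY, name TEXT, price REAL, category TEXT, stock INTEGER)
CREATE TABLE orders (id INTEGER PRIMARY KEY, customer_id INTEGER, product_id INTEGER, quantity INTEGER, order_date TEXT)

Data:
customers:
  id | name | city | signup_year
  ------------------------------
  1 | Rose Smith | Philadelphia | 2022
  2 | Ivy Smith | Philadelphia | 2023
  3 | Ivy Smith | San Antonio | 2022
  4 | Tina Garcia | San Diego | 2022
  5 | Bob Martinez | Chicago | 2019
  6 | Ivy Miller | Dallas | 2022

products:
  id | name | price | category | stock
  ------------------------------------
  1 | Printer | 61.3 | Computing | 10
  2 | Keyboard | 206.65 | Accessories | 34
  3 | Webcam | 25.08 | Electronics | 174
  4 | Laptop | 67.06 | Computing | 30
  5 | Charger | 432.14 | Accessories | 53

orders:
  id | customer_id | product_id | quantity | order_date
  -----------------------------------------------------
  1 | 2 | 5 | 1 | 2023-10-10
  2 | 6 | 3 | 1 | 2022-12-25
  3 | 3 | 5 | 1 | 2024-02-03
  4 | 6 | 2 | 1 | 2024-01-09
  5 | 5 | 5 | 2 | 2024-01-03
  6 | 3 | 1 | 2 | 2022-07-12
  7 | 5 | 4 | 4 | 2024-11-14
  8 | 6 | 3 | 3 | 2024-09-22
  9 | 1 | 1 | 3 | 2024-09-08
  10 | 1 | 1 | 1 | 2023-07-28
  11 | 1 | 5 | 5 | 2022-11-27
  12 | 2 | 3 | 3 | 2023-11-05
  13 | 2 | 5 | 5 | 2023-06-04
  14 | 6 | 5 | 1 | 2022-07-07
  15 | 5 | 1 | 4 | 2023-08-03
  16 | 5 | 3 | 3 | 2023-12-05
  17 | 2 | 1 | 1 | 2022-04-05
SELECT product_id, COUNT(*) AS order_count FROM orders GROUP BY product_id HAVING COUNT(*) >= 3

Execution result:
product_id | order_count
1 | 5
3 | 4
5 | 6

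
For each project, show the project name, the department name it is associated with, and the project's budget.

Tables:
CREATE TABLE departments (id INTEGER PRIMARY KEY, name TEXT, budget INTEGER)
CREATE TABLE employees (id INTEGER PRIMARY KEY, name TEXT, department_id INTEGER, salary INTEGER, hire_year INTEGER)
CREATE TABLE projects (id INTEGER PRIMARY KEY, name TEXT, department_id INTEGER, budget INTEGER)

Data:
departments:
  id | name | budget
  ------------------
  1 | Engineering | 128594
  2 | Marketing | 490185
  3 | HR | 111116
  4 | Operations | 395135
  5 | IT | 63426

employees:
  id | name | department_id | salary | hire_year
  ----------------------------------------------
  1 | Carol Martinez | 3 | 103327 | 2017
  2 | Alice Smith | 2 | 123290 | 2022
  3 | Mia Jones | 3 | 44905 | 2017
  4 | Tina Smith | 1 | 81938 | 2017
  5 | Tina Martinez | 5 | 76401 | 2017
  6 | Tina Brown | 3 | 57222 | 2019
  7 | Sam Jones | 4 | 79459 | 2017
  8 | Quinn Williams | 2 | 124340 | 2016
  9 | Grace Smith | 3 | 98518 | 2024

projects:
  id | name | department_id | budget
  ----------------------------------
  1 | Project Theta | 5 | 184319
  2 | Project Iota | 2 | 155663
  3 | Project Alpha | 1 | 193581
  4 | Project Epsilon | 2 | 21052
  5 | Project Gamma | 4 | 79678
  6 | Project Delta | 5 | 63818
SELECT c.name, p.name AS department, c.budget FROM projects c JOIN departments p ON c.department_id = p.id

Execution result:
name | department | budget
Project Theta | IT | 184319
Project Iota | Marketing | 155663
Project Alpha | Engineering | 193581
Project Epsilon | Marketing | 21052
Project Gamma | Operations | 79678
Project Delta | IT | 63818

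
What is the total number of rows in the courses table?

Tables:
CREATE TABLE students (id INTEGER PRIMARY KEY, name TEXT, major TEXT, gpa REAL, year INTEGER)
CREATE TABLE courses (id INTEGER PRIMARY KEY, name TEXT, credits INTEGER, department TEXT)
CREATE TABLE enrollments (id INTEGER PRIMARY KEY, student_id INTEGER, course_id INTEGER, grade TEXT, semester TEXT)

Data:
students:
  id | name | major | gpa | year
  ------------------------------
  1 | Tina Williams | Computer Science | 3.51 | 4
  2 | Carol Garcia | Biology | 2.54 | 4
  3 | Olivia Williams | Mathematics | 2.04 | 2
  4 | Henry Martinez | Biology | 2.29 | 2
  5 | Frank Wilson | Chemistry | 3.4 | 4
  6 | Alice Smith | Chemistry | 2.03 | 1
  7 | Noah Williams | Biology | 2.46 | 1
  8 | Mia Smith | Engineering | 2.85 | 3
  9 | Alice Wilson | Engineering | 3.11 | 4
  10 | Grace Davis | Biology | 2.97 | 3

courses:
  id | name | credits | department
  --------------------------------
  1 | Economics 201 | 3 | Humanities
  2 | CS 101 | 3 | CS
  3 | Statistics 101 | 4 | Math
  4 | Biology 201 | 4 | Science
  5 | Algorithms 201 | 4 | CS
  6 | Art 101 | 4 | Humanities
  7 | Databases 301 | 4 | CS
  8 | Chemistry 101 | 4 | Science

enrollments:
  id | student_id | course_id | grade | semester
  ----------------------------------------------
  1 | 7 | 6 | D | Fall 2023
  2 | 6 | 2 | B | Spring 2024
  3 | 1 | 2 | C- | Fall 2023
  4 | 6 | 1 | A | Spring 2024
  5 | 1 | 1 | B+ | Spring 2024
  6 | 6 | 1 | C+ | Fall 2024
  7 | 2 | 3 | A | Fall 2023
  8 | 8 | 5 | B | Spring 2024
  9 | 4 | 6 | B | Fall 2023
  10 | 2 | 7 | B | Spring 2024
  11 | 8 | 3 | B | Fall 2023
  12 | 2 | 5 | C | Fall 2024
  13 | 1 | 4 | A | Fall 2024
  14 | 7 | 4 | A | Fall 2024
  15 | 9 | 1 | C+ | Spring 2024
SELECT COUNT(*) FROM courses

Execution result:
8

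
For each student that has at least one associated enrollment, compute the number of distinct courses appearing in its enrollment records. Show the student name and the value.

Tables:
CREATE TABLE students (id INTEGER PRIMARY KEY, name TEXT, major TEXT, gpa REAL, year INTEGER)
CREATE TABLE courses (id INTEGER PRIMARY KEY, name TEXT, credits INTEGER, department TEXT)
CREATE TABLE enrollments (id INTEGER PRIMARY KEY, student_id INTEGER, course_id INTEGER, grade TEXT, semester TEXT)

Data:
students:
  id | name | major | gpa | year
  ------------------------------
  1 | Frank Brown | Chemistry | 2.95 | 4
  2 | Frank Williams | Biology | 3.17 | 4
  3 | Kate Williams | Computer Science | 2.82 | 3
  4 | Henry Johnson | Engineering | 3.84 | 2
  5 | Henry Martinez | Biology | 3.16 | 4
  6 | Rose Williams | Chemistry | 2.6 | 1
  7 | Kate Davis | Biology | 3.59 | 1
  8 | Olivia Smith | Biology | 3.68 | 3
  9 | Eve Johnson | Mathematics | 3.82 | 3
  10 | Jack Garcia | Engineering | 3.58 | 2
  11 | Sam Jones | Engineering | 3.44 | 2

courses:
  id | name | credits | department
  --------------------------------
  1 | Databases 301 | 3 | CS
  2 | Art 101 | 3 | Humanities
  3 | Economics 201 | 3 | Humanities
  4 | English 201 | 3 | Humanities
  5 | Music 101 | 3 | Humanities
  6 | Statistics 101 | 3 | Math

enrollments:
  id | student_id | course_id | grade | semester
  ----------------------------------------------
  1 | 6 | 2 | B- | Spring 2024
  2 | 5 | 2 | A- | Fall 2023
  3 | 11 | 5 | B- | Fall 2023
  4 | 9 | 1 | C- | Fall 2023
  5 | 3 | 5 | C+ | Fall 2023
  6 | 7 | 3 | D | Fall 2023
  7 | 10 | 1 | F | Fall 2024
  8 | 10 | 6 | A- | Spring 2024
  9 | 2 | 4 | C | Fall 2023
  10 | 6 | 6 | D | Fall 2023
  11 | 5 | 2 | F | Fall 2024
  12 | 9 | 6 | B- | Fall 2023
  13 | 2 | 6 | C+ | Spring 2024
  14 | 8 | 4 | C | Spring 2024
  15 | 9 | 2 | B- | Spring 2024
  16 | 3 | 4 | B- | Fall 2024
SELECT p.name, COUNT(DISTINCT c.course_id) AS distinct_course_count FROM enrollments c JOIN students p ON c.student_id = p.id GROUP BY p.id, p.name

Execution result:
name | distinct_course_count
Frank Williams | 2
Kate Williams | 2
Henry Martinez | 1
Rose Williams | 2
Kate Davis | 1
Olivia Smith | 1
Eve Johnson | 3
Jack Garcia | 2
Sam Jones | 1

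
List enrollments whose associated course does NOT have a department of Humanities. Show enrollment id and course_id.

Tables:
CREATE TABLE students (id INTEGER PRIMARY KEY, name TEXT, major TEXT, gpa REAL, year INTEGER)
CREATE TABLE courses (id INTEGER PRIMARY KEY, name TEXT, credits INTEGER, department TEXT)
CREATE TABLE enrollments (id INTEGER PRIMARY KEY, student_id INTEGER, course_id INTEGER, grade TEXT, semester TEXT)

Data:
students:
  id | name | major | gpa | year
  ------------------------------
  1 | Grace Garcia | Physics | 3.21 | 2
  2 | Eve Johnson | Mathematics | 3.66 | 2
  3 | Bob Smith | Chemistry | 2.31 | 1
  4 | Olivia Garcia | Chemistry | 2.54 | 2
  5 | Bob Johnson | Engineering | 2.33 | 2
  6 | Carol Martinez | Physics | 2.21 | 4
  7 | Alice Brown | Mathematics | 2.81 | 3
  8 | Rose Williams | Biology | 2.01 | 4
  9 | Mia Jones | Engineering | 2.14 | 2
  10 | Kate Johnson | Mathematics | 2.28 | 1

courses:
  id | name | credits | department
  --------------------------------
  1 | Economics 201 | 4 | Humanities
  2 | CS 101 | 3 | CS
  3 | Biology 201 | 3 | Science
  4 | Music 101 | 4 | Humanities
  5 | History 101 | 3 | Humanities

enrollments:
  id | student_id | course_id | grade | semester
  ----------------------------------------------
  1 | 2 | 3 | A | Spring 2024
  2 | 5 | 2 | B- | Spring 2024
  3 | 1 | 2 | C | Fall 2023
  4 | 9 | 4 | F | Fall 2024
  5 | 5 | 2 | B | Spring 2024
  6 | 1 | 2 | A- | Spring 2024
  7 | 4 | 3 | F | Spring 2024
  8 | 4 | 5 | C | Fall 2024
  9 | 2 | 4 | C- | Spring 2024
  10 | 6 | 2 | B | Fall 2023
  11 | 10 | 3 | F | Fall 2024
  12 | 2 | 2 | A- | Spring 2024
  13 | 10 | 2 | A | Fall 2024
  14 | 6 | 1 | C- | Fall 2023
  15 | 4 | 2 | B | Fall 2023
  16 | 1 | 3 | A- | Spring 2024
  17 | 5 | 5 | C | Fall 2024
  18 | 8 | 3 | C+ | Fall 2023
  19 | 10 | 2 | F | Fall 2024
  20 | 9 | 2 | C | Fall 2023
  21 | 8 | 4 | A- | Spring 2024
SELECT id, course_id FROM enrollments WHERE course_id NOT IN (SELECT id FROM courses WHERE department = 'Humanities')

Execution result:
id | course_id
1 | 3
2 | 2
3 | 2
5 | 2
6 | 2
7 | 3
10 | 2
11 | 3
12 | 2
13 | 2
15 | 2
16 | 3
18 | 3
19 | 2
20 | 2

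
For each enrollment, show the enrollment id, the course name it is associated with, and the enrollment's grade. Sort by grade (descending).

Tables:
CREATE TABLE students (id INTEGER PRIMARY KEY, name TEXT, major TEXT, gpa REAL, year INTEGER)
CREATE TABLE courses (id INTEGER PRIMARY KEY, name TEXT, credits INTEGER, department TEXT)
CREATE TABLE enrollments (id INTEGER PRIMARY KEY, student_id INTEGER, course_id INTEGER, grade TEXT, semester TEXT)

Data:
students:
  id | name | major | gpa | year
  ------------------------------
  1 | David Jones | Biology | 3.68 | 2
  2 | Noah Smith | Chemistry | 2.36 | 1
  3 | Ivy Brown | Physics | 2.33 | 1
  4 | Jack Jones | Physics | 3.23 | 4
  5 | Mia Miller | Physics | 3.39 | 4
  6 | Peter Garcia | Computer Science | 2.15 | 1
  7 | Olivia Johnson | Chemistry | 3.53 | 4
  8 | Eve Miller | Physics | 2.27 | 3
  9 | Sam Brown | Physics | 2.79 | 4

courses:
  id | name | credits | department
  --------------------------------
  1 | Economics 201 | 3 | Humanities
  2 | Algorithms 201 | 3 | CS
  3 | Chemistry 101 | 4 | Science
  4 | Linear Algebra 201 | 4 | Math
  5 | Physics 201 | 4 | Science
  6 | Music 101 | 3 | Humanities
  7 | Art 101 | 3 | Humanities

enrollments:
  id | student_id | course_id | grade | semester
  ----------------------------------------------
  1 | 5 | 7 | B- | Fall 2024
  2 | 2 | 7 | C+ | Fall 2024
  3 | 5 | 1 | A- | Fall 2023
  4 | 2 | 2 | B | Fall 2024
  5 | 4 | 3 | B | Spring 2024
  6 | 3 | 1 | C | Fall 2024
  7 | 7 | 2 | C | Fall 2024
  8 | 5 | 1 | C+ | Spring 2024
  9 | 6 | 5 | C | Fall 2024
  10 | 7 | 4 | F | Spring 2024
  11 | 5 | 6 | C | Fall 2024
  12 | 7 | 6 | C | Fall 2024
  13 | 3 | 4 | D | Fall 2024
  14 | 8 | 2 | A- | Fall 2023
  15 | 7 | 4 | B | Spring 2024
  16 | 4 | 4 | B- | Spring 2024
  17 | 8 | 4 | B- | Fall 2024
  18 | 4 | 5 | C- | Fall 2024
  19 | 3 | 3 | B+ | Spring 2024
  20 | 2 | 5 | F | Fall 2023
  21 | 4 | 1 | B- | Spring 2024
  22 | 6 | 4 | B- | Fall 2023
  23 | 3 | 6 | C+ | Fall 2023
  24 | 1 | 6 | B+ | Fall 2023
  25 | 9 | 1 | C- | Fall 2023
SELECT c.id, p.name AS course, c.grade FROM enrollments c JOIN courses p ON c.course_id = p.id ORDER BY c.grade DESC

Execution result:
id | course | grade
10 | Linear Algebra 201 | F
20 | Physics 201 | F
13 | Linear Algebra 201 | D
18 | Physics 201 | C-
25 | Economics 201 | C-
2 | Art 101 | C+
8 | Economics 201 | C+
23 | Music 101 | C+
6 | Economics 201 | C
7 | Algorithms 201 | C
9 | Physics 201 | C
11 | Music 101 | C
12 | Music 101 | C
1 | Art 101 | B-
16 | Linear Algebra 201 | B-
17 | Linear Algebra 201 | B-
21 | Economics 201 | B-
22 | Linear Algebra 201 | B-
19 | Chemistry 101 | B+
24 | Music 101 | B+
4 | Algorithms 201 | B
5 | Chemistry 101 | B
15 | Linear Algebra 201 | B
3 | Economics 201 | A-
14 | Algorithms 201 | A-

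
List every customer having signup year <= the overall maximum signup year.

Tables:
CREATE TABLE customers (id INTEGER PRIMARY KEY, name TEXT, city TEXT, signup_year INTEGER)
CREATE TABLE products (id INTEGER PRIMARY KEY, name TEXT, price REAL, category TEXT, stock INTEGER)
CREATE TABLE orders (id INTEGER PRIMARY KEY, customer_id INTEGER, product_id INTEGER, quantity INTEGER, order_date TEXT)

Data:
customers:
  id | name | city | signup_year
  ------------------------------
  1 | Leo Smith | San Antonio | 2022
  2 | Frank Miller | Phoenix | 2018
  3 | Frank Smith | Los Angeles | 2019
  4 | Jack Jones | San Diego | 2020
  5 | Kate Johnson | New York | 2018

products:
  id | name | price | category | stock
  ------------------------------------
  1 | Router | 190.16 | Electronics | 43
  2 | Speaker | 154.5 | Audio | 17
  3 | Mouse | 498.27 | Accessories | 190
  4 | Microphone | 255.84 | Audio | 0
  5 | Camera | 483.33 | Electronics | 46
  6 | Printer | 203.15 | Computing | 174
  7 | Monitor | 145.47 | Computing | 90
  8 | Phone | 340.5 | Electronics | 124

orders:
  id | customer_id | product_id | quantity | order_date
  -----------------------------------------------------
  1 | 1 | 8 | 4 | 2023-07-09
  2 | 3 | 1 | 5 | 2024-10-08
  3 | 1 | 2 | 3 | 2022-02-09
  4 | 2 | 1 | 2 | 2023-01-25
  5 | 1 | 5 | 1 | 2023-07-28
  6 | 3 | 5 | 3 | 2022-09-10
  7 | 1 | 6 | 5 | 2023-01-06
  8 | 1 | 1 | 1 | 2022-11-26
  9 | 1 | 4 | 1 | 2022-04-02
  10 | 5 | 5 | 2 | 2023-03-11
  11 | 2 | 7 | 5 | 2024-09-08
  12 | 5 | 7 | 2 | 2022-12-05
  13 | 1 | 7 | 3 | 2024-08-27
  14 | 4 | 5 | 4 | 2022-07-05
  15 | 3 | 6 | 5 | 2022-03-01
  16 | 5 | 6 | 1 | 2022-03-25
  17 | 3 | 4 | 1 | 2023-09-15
SELECT name, signup_year FROM customers WHERE signup_year <= (SELECT MAX(signup_year) FROM customers)

Execution result:
name | signup_year
Leo Smith | 2022
Frank Miller | 2018
Frank Smith | 2019
Jack Jones | 2020
Kate Johnson | 2018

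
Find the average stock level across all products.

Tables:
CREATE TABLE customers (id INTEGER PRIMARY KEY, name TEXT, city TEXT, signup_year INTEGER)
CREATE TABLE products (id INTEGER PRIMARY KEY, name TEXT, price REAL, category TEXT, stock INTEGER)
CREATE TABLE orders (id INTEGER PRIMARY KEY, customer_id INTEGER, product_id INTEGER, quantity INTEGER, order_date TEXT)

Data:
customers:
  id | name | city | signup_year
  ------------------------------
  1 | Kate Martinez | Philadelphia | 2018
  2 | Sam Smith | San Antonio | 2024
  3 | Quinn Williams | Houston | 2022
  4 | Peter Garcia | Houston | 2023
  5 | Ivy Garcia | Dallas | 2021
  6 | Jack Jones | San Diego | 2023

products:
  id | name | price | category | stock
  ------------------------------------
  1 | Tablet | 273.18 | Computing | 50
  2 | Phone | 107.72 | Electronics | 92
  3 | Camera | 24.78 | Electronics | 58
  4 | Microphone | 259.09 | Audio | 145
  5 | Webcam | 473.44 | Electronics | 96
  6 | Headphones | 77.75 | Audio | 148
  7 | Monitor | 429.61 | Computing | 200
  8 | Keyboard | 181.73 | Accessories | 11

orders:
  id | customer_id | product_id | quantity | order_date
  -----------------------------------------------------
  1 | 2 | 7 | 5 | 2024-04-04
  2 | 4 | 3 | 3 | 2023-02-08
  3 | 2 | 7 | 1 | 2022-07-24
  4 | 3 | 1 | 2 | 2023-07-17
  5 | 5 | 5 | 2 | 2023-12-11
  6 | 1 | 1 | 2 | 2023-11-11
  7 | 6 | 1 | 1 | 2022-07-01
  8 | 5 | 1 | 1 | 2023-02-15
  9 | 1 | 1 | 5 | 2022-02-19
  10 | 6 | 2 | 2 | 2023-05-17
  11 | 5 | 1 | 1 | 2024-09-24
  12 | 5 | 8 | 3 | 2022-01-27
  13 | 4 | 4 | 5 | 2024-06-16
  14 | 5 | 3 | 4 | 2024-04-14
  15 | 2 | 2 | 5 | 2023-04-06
SELECT AVG(stock) FROM products

Execution result:
100.00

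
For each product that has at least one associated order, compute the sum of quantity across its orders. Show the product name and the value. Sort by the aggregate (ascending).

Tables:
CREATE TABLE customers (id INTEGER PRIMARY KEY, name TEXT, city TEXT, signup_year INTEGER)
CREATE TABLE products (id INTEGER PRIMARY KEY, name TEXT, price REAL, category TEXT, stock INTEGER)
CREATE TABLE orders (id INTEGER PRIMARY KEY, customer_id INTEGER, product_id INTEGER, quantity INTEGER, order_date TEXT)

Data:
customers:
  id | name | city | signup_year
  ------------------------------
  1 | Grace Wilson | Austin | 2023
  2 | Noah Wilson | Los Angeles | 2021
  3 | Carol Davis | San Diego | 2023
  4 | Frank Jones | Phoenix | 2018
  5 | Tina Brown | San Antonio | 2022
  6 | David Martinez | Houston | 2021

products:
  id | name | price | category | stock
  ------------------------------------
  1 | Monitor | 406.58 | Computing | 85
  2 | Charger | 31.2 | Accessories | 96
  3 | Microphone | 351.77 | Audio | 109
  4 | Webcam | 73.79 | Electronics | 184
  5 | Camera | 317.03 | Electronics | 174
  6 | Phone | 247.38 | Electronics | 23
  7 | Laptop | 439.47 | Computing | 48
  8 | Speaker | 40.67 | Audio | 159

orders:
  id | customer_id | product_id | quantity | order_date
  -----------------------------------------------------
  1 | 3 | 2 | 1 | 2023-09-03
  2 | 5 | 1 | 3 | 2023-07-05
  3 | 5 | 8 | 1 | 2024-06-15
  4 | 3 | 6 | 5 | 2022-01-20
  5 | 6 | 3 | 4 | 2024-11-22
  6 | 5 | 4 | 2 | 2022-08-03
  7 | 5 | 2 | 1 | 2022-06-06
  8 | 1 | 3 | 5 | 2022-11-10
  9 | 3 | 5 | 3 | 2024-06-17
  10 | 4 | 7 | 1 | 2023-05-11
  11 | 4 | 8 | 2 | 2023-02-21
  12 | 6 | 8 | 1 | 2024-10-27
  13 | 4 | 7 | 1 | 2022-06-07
SELECT p.name, SUM(c.quantity) AS sum_quantity FROM orders c JOIN products p ON c.product_id = p.id GROUP BY p.id, p.name ORDER BY sum_quantity ASC

Execution result:
name | sum_quantity
Charger | 2
Webcam | 2
Laptop | 2
Monitor | 3
Camera | 3
Speaker | 4
Phone | 5
Microphone | 9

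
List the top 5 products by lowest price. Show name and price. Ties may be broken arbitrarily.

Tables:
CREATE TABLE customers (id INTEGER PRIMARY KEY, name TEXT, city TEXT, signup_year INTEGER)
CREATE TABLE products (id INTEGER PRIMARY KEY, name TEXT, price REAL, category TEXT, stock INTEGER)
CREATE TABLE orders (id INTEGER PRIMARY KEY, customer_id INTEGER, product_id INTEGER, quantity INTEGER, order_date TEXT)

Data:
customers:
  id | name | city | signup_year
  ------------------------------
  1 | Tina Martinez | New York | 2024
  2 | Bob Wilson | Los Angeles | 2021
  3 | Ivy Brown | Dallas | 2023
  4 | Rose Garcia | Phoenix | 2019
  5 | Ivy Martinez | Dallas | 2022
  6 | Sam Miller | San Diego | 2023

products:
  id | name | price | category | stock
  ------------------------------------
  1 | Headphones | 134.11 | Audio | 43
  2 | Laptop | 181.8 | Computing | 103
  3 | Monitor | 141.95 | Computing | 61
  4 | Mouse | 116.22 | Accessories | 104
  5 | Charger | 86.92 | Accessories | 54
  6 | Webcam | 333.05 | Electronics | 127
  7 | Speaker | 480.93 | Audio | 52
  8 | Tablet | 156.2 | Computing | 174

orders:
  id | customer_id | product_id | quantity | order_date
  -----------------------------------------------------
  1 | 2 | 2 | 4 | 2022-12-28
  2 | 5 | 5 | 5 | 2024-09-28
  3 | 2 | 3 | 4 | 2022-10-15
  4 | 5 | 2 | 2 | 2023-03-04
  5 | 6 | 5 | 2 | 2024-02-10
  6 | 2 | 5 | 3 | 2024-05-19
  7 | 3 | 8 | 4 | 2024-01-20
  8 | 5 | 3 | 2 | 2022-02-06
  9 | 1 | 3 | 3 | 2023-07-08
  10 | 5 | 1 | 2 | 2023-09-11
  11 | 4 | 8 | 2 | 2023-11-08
SELECT name, price FROM products ORDER BY price ASC LIMIT 5

Execution result:
name | price
Charger | 86.92
Mouse | 116.22
Headphones | 134.11
Monitor | 141.95
Tablet | 156.20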